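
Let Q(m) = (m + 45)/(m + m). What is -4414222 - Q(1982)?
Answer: -17497978035/3964 ≈ -4.4142e+6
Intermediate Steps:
Q(m) = (45 + m)/(2*m) (Q(m) = (45 + m)/((2*m)) = (45 + m)*(1/(2*m)) = (45 + m)/(2*m))
-4414222 - Q(1982) = -4414222 - (45 + 1982)/(2*1982) = -4414222 - 2027/(2*1982) = -4414222 - 1*2027/3964 = -4414222 - 2027/3964 = -17497978035/3964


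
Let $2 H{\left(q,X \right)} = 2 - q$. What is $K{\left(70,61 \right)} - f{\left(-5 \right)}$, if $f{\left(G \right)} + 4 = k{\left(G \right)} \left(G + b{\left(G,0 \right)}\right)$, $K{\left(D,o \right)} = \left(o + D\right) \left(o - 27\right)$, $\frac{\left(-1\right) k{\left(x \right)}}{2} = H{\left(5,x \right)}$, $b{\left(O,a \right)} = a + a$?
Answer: $4473$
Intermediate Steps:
$H{\left(q,X \right)} = 1 - \frac{q}{2}$ ($H{\left(q,X \right)} = \frac{2 - q}{2} = 1 - \frac{q}{2}$)
$b{\left(O,a \right)} = 2 a$
$k{\left(x \right)} = 3$ ($k{\left(x \right)} = - 2 \left(1 - \frac{5}{2}\right) = \left(-2\right) \left(- \frac{3}{2}\right) = 3$)
$K{\left(D,o \right)} = \left(-27 + o\right) \left(D + o\right)$ ($K{\left(D,o \right)} = \left(D + o\right) \left(-27 + o\right) = \left(-27 + o\right) \left(D + o\right)$)
$f{\left(G \right)} = -4 + 3 G$ ($f{\left(G \right)} = -4 + 3 \left(G + 2 \cdot 0\right) = -4 + 3 \left(G + 0\right) = -4 + 3 G$)
$K{\left(70,61 \right)} - f{\left(-5 \right)} = \left(61^{2} - 1890 - 1647 + 70 \cdot 61\right) - \left(-4 + 3 \left(-5\right)\right) = \left(3721 - 1890 - 1647 + 4270\right) - \left(-4 - 15\right) = 4454 - -19 = 4454 + 19 = 4473$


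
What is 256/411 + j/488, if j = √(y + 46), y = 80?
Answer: 256/411 + 3*√14/488 ≈ 0.64587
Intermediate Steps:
j = 3*√14 (j = √(80 + 46) = √126 = 3*√14 ≈ 11.225)
256/411 + j/488 = 256/411 + (3*√14)/488 = 256*(1/411) + (3*√14)*(1/488) = 256/411 + 3*√14/488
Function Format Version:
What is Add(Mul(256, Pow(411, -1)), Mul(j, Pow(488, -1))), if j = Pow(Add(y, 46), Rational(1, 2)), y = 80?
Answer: Add(Rational(256, 411), Mul(Rational(3, 488), Pow(14, Rational(1, 2)))) ≈ 0.64587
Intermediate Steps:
j = Mul(3, Pow(14, Rational(1, 2))) (j = Pow(Add(80, 46), Rational(1, 2)) = Pow(126, Rational(1, 2)) = Mul(3, Pow(14, Rational(1, 2))) ≈ 11.225)
Add(Mul(256, Pow(411, -1)), Mul(j, Pow(488, -1))) = Add(Mul(256, Pow(411, -1)), Mul(Mul(3, Pow(14, Rational(1, 2))), Pow(488, -1))) = Add(Mul(256, Rational(1, 411)), Mul(Mul(3, Pow(14, Rational(1, 2))), Rational(1, 488))) = Add(Rational(256, 411), Mul(Rational(3, 488), Pow(14, Rational(1, 2))))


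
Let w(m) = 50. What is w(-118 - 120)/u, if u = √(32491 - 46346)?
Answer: -10*I*√13855/2771 ≈ -0.42478*I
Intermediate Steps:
u = I*√13855 (u = √(-13855) = I*√13855 ≈ 117.71*I)
w(-118 - 120)/u = 50/((I*√13855)) = 50*(-I*√13855/13855) = -10*I*√13855/2771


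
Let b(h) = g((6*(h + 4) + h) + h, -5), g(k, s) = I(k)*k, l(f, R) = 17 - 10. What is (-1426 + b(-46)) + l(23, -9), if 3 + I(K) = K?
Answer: 117949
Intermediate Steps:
I(K) = -3 + K
l(f, R) = 7
g(k, s) = k*(-3 + k) (g(k, s) = (-3 + k)*k = k*(-3 + k))
b(h) = (21 + 8*h)*(24 + 8*h) (b(h) = ((6*(h + 4) + h) + h)*(-3 + ((6*(h + 4) + h) + h)) = ((6*(4 + h) + h) + h)*(-3 + ((6*(4 + h) + h) + h)) = (((24 + 6*h) + h) + h)*(-3 + (((24 + 6*h) + h) + h)) = ((24 + 7*h) + h)*(-3 + ((24 + 7*h) + h)) = (24 + 8*h)*(-3 + (24 + 8*h)) = (24 + 8*h)*(21 + 8*h) = (21 + 8*h)*(24 + 8*h))
(-1426 + b(-46)) + l(23, -9) = (-1426 + 8*(3 - 46)*(21 + 8*(-46))) + 7 = (-1426 + 8*(-43)*(21 - 368)) + 7 = (-1426 + 8*(-43)*(-347)) + 7 = (-1426 + 119368) + 7 = 117942 + 7 = 117949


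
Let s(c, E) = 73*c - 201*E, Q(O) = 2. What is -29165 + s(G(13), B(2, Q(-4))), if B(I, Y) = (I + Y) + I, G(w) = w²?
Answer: -18034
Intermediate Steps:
B(I, Y) = Y + 2*I
s(c, E) = -201*E + 73*c
-29165 + s(G(13), B(2, Q(-4))) = -29165 + (-201*(2 + 2*2) + 73*13²) = -29165 + (-201*(2 + 4) + 73*169) = -29165 + (-201*6 + 12337) = -29165 + (-1206 + 12337) = -29165 + 11131 = -18034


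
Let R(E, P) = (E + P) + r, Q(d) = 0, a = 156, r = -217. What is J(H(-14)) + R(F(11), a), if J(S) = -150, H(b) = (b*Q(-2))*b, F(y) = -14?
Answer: -225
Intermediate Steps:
H(b) = 0 (H(b) = (b*0)*b = 0*b = 0)
R(E, P) = -217 + E + P (R(E, P) = (E + P) - 217 = -217 + E + P)
J(H(-14)) + R(F(11), a) = -150 + (-217 - 14 + 156) = -150 - 75 = -225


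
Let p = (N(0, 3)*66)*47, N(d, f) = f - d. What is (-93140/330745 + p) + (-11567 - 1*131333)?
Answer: -8837128134/66149 ≈ -1.3359e+5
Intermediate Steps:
p = 9306 (p = ((3 - 1*0)*66)*47 = ((3 + 0)*66)*47 = (3*66)*47 = 198*47 = 9306)
(-93140/330745 + p) + (-11567 - 1*131333) = (-93140/330745 + 9306) + (-11567 - 1*131333) = (-93140*1/330745 + 9306) + (-11567 - 131333) = (-18628/66149 + 9306) - 142900 = 615563966/66149 - 142900 = -8837128134/66149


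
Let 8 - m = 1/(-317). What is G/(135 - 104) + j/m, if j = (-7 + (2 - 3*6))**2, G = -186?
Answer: 152471/2537 ≈ 60.099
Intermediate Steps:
m = 2537/317 (m = 8 - 1/(-317) = 8 - 1*(-1/317) = 8 + 1/317 = 2537/317 ≈ 8.0032)
j = 529 (j = (-7 + (2 - 18))**2 = (-7 - 16)**2 = (-23)**2 = 529)
G/(135 - 104) + j/m = -186/(135 - 104) + 529/(2537/317) = -186/31 + 529*(317/2537) = -186*1/31 + 167693/2537 = -6 + 167693/2537 = 152471/2537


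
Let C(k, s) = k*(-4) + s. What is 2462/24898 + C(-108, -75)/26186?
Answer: 36679259/325989514 ≈ 0.11252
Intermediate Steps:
C(k, s) = s - 4*k (C(k, s) = -4*k + s = s - 4*k)
2462/24898 + C(-108, -75)/26186 = 2462/24898 + (-75 - 4*(-108))/26186 = 2462*(1/24898) + (-75 + 432)*(1/26186) = 1231/12449 + 357*(1/26186) = 1231/12449 + 357/26186 = 36679259/325989514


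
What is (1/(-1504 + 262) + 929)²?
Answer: 1331293669489/1542564 ≈ 8.6304e+5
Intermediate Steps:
(1/(-1504 + 262) + 929)² = (1/(-1242) + 929)² = (-1/1242 + 929)² = (1153817/1242)² = 1331293669489/1542564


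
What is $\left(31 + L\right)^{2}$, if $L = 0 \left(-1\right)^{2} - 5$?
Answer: $676$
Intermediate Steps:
$L = -5$ ($L = 0 \cdot 1 - 5 = 0 - 5 = -5$)
$\left(31 + L\right)^{2} = \left(31 - 5\right)^{2} = 26^{2} = 676$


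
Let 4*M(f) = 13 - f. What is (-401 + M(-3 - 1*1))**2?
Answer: 2518569/16 ≈ 1.5741e+5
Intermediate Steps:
M(f) = 13/4 - f/4 (M(f) = (13 - f)/4 = 13/4 - f/4)
(-401 + M(-3 - 1*1))**2 = (-401 + (13/4 - (-3 - 1*1)/4))**2 = (-401 + (13/4 - (-3 - 1)/4))**2 = (-401 + (13/4 - 1/4*(-4)))**2 = (-401 + (13/4 + 1))**2 = (-401 + 17/4)**2 = (-1587/4)**2 = 2518569/16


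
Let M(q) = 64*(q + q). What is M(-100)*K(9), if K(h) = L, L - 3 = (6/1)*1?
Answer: -115200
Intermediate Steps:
L = 9 (L = 3 + (6/1)*1 = 3 + (6*1)*1 = 3 + 6*1 = 3 + 6 = 9)
K(h) = 9
M(q) = 128*q (M(q) = 64*(2*q) = 128*q)
M(-100)*K(9) = (128*(-100))*9 = -12800*9 = -115200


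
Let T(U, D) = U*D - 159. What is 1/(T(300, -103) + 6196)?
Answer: -1/24863 ≈ -4.0220e-5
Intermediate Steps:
T(U, D) = -159 + D*U (T(U, D) = D*U - 159 = -159 + D*U)
1/(T(300, -103) + 6196) = 1/((-159 - 103*300) + 6196) = 1/((-159 - 30900) + 6196) = 1/(-31059 + 6196) = 1/(-24863) = -1/24863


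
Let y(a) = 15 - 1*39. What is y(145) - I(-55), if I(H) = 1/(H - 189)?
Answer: -5855/244 ≈ -23.996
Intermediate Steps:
I(H) = 1/(-189 + H)
y(a) = -24 (y(a) = 15 - 39 = -24)
y(145) - I(-55) = -24 - 1/(-189 - 55) = -24 - 1/(-244) = -24 - 1*(-1/244) = -24 + 1/244 = -5855/244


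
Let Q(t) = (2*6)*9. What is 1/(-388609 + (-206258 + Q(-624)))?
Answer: -1/594759 ≈ -1.6814e-6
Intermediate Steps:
Q(t) = 108 (Q(t) = 12*9 = 108)
1/(-388609 + (-206258 + Q(-624))) = 1/(-388609 + (-206258 + 108)) = 1/(-388609 - 206150) = 1/(-594759) = -1/594759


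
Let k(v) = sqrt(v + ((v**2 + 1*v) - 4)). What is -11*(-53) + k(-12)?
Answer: 583 + 2*sqrt(29) ≈ 593.77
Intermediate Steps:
k(v) = sqrt(-4 + v**2 + 2*v) (k(v) = sqrt(v + ((v**2 + v) - 4)) = sqrt(v + ((v + v**2) - 4)) = sqrt(v + (-4 + v + v**2)) = sqrt(-4 + v**2 + 2*v))
-11*(-53) + k(-12) = -11*(-53) + sqrt(-4 + (-12)**2 + 2*(-12)) = 583 + sqrt(-4 + 144 - 24) = 583 + sqrt(116) = 583 + 2*sqrt(29)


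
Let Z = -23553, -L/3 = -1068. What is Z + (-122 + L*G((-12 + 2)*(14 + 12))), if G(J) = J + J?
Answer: -1689755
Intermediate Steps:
G(J) = 2*J
L = 3204 (L = -3*(-1068) = 3204)
Z + (-122 + L*G((-12 + 2)*(14 + 12))) = -23553 + (-122 + 3204*(2*((-12 + 2)*(14 + 12)))) = -23553 + (-122 + 3204*(2*(-10*26))) = -23553 + (-122 + 3204*(2*(-260))) = -23553 + (-122 + 3204*(-520)) = -23553 + (-122 - 1666080) = -23553 - 1666202 = -1689755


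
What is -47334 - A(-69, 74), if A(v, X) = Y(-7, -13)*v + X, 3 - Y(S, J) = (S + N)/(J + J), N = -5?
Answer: -614027/13 ≈ -47233.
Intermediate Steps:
Y(S, J) = 3 - (-5 + S)/(2*J) (Y(S, J) = 3 - (S - 5)/(J + J) = 3 - (-5 + S)/(2*J))
A(v, X) = X + 33*v/13 (A(v, X) = ((1/2)*(5 - 1*(-7) + 6*(-13))/(-13))*v + X = ((1/2)*(-1/13)*(5 + 7 - 78))*v + X = ((1/2)*(-1/13)*(-66))*v + X = 33*v/13 + X = X + 33*v/13)
-47334 - A(-69, 74) = -47334 - (74 + (33/13)*(-69)) = -47334 - (74 - 2277/13) = -47334 - 1*(-1315/13) = -47334 + 1315/13 = -614027/13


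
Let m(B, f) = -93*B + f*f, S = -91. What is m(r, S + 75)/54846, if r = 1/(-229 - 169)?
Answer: 9271/1984428 ≈ 0.0046719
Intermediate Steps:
r = -1/398 (r = 1/(-398) = -1/398 ≈ -0.0025126)
m(B, f) = f² - 93*B (m(B, f) = -93*B + f² = f² - 93*B)
m(r, S + 75)/54846 = ((-91 + 75)² - 93*(-1/398))/54846 = ((-16)² + 93/398)*(1/54846) = (256 + 93/398)*(1/54846) = (101981/398)*(1/54846) = 9271/1984428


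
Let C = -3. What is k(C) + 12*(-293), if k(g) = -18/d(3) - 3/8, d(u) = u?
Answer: -28179/8 ≈ -3522.4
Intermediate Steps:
k(g) = -51/8 (k(g) = -18/3 - 3/8 = -18*⅓ - 3*⅛ = -6 - 3/8 = -51/8)
k(C) + 12*(-293) = -51/8 + 12*(-293) = -51/8 - 3516 = -28179/8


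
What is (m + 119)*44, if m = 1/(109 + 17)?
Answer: 329890/63 ≈ 5236.4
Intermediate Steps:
m = 1/126 ≈ 0.0079365
(m + 119)*44 = (1/126 + 119)*44 = (14995/126)*44 = 329890/63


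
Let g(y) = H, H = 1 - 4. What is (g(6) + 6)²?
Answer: 9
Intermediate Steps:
H = -3
g(y) = -3
(g(6) + 6)² = (-3 + 6)² = 3² = 9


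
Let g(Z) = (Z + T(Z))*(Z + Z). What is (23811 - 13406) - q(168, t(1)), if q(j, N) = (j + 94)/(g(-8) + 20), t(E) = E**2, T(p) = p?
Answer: 1435759/138 ≈ 10404.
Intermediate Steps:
g(Z) = 4*Z**2 (g(Z) = (Z + Z)*(Z + Z) = (2*Z)*(2*Z) = 4*Z**2)
q(j, N) = 47/138 + j/276 (q(j, N) = (j + 94)/(4*(-8)**2 + 20) = (94 + j)/(4*64 + 20) = (94 + j)/(256 + 20) = (94 + j)/276 = (94 + j)*(1/276) = 47/138 + j/276)
(23811 - 13406) - q(168, t(1)) = (23811 - 13406) - (47/138 + (1/276)*168) = 10405 - (47/138 + 14/23) = 10405 - 1*131/138 = 10405 - 131/138 = 1435759/138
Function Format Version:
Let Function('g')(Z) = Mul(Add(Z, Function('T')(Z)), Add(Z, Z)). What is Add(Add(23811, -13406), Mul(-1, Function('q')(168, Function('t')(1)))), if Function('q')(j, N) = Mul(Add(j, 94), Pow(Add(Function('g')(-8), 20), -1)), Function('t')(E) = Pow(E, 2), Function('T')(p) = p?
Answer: Rational(1435759, 138) ≈ 10404.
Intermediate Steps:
Function('g')(Z) = Mul(4, Pow(Z, 2)) (Function('g')(Z) = Mul(Add(Z, Z), Add(Z, Z)) = Mul(Mul(2, Z), Mul(2, Z)) = Mul(4, Pow(Z, 2)))
Function('q')(j, N) = Add(Rational(47, 138), Mul(Rational(1, 276), j)) (Function('q')(j, N) = Mul(Add(j, 94), Pow(Add(Mul(4, Pow(-8, 2)), 20), -1)) = Mul(Add(94, j), Pow(Add(Mul(4, 64), 20), -1)) = Mul(Add(94, j), Pow(Add(256, 20), -1)) = Mul(Add(94, j), Pow(276, -1)) = Mul(Add(94, j), Rational(1, 276)) = Add(Rational(47, 138), Mul(Rational(1, 276), j)))
Add(Add(23811, -13406), Mul(-1, Function('q')(168, Function('t')(1)))) = Add(Add(23811, -13406), Mul(-1, Add(Rational(47, 138), Mul(Rational(1, 276), 168)))) = Add(10405, Mul(-1, Add(Rational(47, 138), Rational(14, 23)))) = Add(10405, Mul(-1, Rational(131, 138))) = Add(10405, Rational(-131, 138)) = Rational(1435759, 138)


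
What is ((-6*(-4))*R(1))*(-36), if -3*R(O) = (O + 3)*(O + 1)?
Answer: 2304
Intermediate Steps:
R(O) = -(1 + O)*(3 + O)/3 (R(O) = -(O + 3)*(O + 1)/3 = -(3 + O)*(1 + O)/3 = -(1 + O)*(3 + O)/3)
((-6*(-4))*R(1))*(-36) = ((-6*(-4))*(-1 - 4/3*1 - 1/3*1**2))*(-36) = (24*(-1 - 4/3 - 1/3*1))*(-36) = (24*(-1 - 4/3 - 1/3))*(-36) = (24*(-8/3))*(-36) = -64*(-36) = 2304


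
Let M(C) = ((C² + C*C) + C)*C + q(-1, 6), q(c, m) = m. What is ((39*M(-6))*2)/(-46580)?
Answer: 1521/2329 ≈ 0.65307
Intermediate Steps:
M(C) = 6 + C*(C + 2*C²) (M(C) = ((C² + C*C) + C)*C + 6 = ((C² + C²) + C)*C + 6 = (2*C² + C)*C + 6 = (C + 2*C²)*C + 6 = C*(C + 2*C²) + 6 = 6 + C*(C + 2*C²))
((39*M(-6))*2)/(-46580) = ((39*(6 + (-6)² + 2*(-6)³))*2)/(-46580) = ((39*(6 + 36 + 2*(-216)))*2)*(-1/46580) = ((39*(6 + 36 - 432))*2)*(-1/46580) = ((39*(-390))*2)*(-1/46580) = -15210*2*(-1/46580) = -30420*(-1/46580) = 1521/2329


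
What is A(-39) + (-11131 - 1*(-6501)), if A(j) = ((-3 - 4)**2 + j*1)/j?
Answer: -180580/39 ≈ -4630.3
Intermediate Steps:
A(j) = (49 + j)/j (A(j) = ((-7)**2 + j)/j = (49 + j)/j)
A(-39) + (-11131 - 1*(-6501)) = (49 - 39)/(-39) + (-11131 - 1*(-6501)) = -1/39*10 + (-11131 + 6501) = -10/39 - 4630 = -180580/39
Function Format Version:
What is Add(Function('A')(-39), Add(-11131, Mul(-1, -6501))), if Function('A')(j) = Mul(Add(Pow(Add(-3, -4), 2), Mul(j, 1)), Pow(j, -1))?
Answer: Rational(-180580, 39) ≈ -4630.3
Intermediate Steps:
Function('A')(j) = Mul(Pow(j, -1), Add(49, j)) (Function('A')(j) = Mul(Add(Pow(-7, 2), j), Pow(j, -1)) = Mul(Add(49, j), Pow(j, -1)) = Mul(Pow(j, -1), Add(49, j)))
Add(Function('A')(-39), Add(-11131, Mul(-1, -6501))) = Add(Mul(Pow(-39, -1), Add(49, -39)), Add(-11131, Mul(-1, -6501))) = Add(Mul(Rational(-1, 39), 10), Add(-11131, 6501)) = Add(Rational(-10, 39), -4630) = Rational(-180580, 39)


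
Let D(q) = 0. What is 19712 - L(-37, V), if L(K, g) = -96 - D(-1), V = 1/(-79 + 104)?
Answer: 19808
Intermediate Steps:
V = 1/25 ≈ 0.040000
L(K, g) = -96 (L(K, g) = -96 - 1*0 = -96 + 0 = -96)
19712 - L(-37, V) = 19712 - 1*(-96) = 19712 + 96 = 19808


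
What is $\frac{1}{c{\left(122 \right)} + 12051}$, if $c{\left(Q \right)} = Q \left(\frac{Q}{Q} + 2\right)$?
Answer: $\frac{1}{12417} \approx 8.0535 \cdot 10^{-5}$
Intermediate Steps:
$c{\left(Q \right)} = 3 Q$ ($c{\left(Q \right)} = Q \left(1 + 2\right) = Q 3 = 3 Q$)
$\frac{1}{c{\left(122 \right)} + 12051} = \frac{1}{3 \cdot 122 + 12051} = \frac{1}{366 + 12051} = \frac{1}{12417}$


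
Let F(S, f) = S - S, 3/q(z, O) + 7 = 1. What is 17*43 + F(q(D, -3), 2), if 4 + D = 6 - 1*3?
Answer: 731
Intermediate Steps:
D = -1 (D = -4 + (6 - 1*3) = -4 + (6 - 3) = -4 + 3 = -1)
q(z, O) = -1/2 (q(z, O) = 3/(-7 + 1) = 3/(-6) = 3*(-1/6) = -1/2)
F(S, f) = 0
17*43 + F(q(D, -3), 2) = 17*43 + 0 = 731 + 0 = 731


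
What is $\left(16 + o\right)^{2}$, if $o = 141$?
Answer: $24649$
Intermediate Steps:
$\left(16 + o\right)^{2} = \left(16 + 141\right)^{2} = 157^{2} = 24649$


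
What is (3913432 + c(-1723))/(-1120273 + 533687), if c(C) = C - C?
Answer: -1956716/293293 ≈ -6.6715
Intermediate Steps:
c(C) = 0
(3913432 + c(-1723))/(-1120273 + 533687) = (3913432 + 0)/(-1120273 + 533687) = 3913432/(-586586) = 3913432*(-1/586586) = -1956716/293293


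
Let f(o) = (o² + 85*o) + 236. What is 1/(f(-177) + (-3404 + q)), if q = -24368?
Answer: -1/11252 ≈ -8.8873e-5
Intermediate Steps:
f(o) = 236 + o² + 85*o
1/(f(-177) + (-3404 + q)) = 1/((236 + (-177)² + 85*(-177)) + (-3404 - 24368)) = 1/((236 + 31329 - 15045) - 27772) = 1/(16520 - 27772) = 1/(-11252) = -1/11252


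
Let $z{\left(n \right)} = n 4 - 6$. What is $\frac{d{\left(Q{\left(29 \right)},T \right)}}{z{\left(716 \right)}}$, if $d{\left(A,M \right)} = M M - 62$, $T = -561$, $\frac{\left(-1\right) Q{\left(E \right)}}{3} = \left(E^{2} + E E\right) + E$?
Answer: $\frac{314659}{2858} \approx 110.1$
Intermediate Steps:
$Q{\left(E \right)} = - 6 E^{2} - 3 E$ ($Q{\left(E \right)} = - 3 \left(\left(E^{2} + E E\right) + E\right) = - 3 \left(\left(E^{2} + E^{2}\right) + E\right) = - 3 \left(2 E^{2} + E\right) = - 3 \left(E + 2 E^{2}\right) = - 6 E^{2} - 3 E$)
$z{\left(n \right)} = -6 + 4 n$ ($z{\left(n \right)} = 4 n - 6 = -6 + 4 n$)
$d{\left(A,M \right)} = -62 + M^{2}$ ($d{\left(A,M \right)} = M^{2} - 62 = -62 + M^{2}$)
$\frac{d{\left(Q{\left(29 \right)},T \right)}}{z{\left(716 \right)}} = \frac{-62 + \left(-561\right)^{2}}{-6 + 4 \cdot 716} = \frac{-62 + 314721}{-6 + 2864} = \frac{314659}{2858}$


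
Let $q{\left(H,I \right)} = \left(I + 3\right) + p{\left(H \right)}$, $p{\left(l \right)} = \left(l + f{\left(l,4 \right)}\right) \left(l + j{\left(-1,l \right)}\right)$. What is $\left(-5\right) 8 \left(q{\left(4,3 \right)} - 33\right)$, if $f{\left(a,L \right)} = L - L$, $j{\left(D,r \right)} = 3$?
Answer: $-40$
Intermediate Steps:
$f{\left(a,L \right)} = 0$
$p{\left(l \right)} = l \left(3 + l\right)$ ($p{\left(l \right)} = \left(l + 0\right) \left(l + 3\right) = l \left(3 + l\right)$)
$q{\left(H,I \right)} = 3 + I + H \left(3 + H\right)$ ($q{\left(H,I \right)} = \left(I + 3\right) + H \left(3 + H\right) = \left(3 + I\right) + H \left(3 + H\right) = 3 + I + H \left(3 + H\right)$)
$\left(-5\right) 8 \left(q{\left(4,3 \right)} - 33\right) = \left(-5\right) 8 \left(\left(3 + 3 + 4^{2} + 3 \cdot 4\right) - 33\right) = - 40 \left(\left(3 + 3 + 16 + 12\right) - 33\right) = - 40 \left(34 - 33\right) = \left(-40\right) 1 = -40$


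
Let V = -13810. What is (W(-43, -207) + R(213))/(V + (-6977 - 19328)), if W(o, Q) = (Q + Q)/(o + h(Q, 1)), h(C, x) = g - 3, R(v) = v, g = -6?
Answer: -1149/208598 ≈ -0.0055082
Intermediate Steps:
h(C, x) = -9 (h(C, x) = -6 - 3 = -9)
W(o, Q) = 2*Q/(-9 + o) (W(o, Q) = (Q + Q)/(o - 9) = (2*Q)/(-9 + o) = 2*Q/(-9 + o))
(W(-43, -207) + R(213))/(V + (-6977 - 19328)) = (2*(-207)/(-9 - 43) + 213)/(-13810 + (-6977 - 19328)) = (2*(-207)/(-52) + 213)/(-13810 - 26305) = (2*(-207)*(-1/52) + 213)/(-40115) = (207/26 + 213)*(-1/40115) = (5745/26)*(-1/40115) = -1149/208598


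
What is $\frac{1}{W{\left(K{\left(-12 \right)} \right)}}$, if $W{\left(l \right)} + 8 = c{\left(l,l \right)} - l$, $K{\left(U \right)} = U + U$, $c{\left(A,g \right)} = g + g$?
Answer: $- \frac{1}{32} \approx -0.03125$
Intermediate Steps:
$c{\left(A,g \right)} = 2 g$
$K{\left(U \right)} = 2 U$
$W{\left(l \right)} = -8 + l$ ($W{\left(l \right)} = -8 + \left(2 l - l\right) = -8 + l$)
$\frac{1}{W{\left(K{\left(-12 \right)} \right)}} = \frac{1}{-8 + 2 \left(-12\right)} = \frac{1}{-8 - 24} = \frac{1}{-32} = - \frac{1}{32}$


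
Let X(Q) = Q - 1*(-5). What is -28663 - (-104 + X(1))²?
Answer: -38267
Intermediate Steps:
X(Q) = 5 + Q (X(Q) = Q + 5 = 5 + Q)
-28663 - (-104 + X(1))² = -28663 - (-104 + (5 + 1))² = -28663 - (-104 + 6)² = -28663 - 1*(-98)² = -28663 - 1*9604 = -28663 - 9604 = -38267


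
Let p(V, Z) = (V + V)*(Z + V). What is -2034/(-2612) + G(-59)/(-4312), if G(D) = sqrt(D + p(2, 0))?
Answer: 1017/1306 - I*sqrt(51)/4312 ≈ 0.77871 - 0.0016562*I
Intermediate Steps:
p(V, Z) = 2*V*(V + Z) (p(V, Z) = (2*V)*(V + Z) = 2*V*(V + Z))
G(D) = sqrt(8 + D) (G(D) = sqrt(D + 2*2*(2 + 0)) = sqrt(D + 2*2*2) = sqrt(D + 8) = sqrt(8 + D))
-2034/(-2612) + G(-59)/(-4312) = -2034/(-2612) + sqrt(8 - 59)/(-4312) = -2034*(-1/2612) + sqrt(-51)*(-1/4312) = 1017/1306 + (I*sqrt(51))*(-1/4312) = 1017/1306 - I*sqrt(51)/4312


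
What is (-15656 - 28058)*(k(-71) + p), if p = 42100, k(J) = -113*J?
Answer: -2191076822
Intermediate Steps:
(-15656 - 28058)*(k(-71) + p) = (-15656 - 28058)*(-113*(-71) + 42100) = -43714*(8023 + 42100) = -43714*50123 = -2191076822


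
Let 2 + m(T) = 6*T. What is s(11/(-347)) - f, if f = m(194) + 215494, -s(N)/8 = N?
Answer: -75179544/347 ≈ -2.1666e+5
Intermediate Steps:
s(N) = -8*N
m(T) = -2 + 6*T
f = 216656 (f = (-2 + 6*194) + 215494 = (-2 + 1164) + 215494 = 1162 + 215494 = 216656)
s(11/(-347)) - f = -88/(-347) - 1*216656 = -88*(-1)/347 - 216656 = -8*(-11/347) - 216656 = 88/347 - 216656 = -75179544/347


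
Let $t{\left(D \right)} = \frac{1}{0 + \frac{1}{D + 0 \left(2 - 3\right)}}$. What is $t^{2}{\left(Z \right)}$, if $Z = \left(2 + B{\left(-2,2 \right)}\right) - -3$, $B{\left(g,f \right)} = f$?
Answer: $49$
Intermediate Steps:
$Z = 7$ ($Z = \left(2 + 2\right) - -3 = 4 + 3 = 7$)
$t{\left(D \right)} = D$ ($t{\left(D \right)} = \frac{1}{0 + \frac{1}{D + 0 \left(-1\right)}} = \frac{1}{0 + \frac{1}{D + 0}} = \frac{1}{0 + \frac{1}{D}} = \frac{1}{\frac{1}{D}} = D$)
$t^{2}{\left(Z \right)} = 7^{2} = 49$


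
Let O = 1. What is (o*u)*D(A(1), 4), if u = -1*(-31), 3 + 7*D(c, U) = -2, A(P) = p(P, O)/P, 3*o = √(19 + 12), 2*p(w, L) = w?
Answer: -155*√31/21 ≈ -41.095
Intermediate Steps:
p(w, L) = w/2
o = √31/3 (o = √(19 + 12)/3 = √31/3 ≈ 1.8559)
A(P) = ½ (A(P) = (P/2)/P = ½)
D(c, U) = -5/7 (D(c, U) = -3/7 + (⅐)*(-2) = -3/7 - 2/7 = -5/7)
u = 31
(o*u)*D(A(1), 4) = ((√31/3)*31)*(-5/7) = (31*√31/3)*(-5/7) = -155*√31/21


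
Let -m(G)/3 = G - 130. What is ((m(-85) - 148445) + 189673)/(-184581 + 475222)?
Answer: 3221/22357 ≈ 0.14407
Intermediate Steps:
m(G) = 390 - 3*G (m(G) = -3*(G - 130) = -3*(-130 + G) = 390 - 3*G)
((m(-85) - 148445) + 189673)/(-184581 + 475222) = (((390 - 3*(-85)) - 148445) + 189673)/(-184581 + 475222) = (((390 + 255) - 148445) + 189673)/290641 = ((645 - 148445) + 189673)*(1/290641) = (-147800 + 189673)*(1/290641) = 41873*(1/290641) = 3221/22357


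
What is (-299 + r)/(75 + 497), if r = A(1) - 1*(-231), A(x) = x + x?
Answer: -3/26 ≈ -0.11538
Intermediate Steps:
A(x) = 2*x
r = 233 (r = 2*1 - 1*(-231) = 2 + 231 = 233)
(-299 + r)/(75 + 497) = (-299 + 233)/(75 + 497) = -66/572 = -66*1/572 = -3/26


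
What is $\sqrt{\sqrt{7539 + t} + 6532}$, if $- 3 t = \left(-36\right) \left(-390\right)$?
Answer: $\sqrt{6532 + \sqrt{2859}} \approx 81.151$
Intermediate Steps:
$t = -4680$ ($t = - \frac{\left(-36\right) \left(-390\right)}{3} = \left(- \frac{1}{3}\right) 14040 = -4680$)
$\sqrt{\sqrt{7539 + t} + 6532} = \sqrt{\sqrt{7539 - 4680} + 6532} = \sqrt{\sqrt{2859} + 6532} = \sqrt{6532 + \sqrt{2859}}$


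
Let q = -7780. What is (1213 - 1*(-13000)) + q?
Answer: 6433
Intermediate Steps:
(1213 - 1*(-13000)) + q = (1213 - 1*(-13000)) - 7780 = (1213 + 13000) - 7780 = 14213 - 7780 = 6433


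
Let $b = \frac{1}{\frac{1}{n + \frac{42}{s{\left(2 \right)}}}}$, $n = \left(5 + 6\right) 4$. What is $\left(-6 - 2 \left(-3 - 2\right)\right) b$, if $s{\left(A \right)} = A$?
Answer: $260$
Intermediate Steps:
$n = 44$ ($n = 11 \cdot 4 = 44$)
$b = 65$ ($b = \frac{1}{\frac{1}{44 + \frac{42}{2}}} = \frac{1}{\frac{1}{44 + 42 \cdot \frac{1}{2}}} = \frac{1}{\frac{1}{44 + 21}} = \frac{1}{\frac{1}{65}} = 65$)
$\left(-6 - 2 \left(-3 - 2\right)\right) b = \left(-6 - 2 \left(-3 - 2\right)\right) 65 = \left(-6 - -10\right) 65 = \left(-6 + 10\right) 65 = 4 \cdot 65 = 260$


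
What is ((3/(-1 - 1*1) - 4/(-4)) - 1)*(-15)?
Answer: 45/2 ≈ 22.500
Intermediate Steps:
((3/(-1 - 1*1) - 4/(-4)) - 1)*(-15) = ((3/(-1 - 1) - 4*(-¼)) - 1)*(-15) = ((3/(-2) + 1) - 1)*(-15) = ((3*(-½) + 1) - 1)*(-15) = ((-3/2 + 1) - 1)*(-15) = (-½ - 1)*(-15) = -3/2*(-15) = 45/2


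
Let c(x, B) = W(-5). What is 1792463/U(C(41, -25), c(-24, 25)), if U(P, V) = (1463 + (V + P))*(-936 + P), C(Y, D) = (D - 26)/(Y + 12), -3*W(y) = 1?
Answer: -5035028567/3847099283 ≈ -1.3088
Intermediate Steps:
W(y) = -1/3 (W(y) = -1/3*1 = -1/3)
C(Y, D) = (-26 + D)/(12 + Y)
c(x, B) = -1/3
U(P, V) = (-936 + P)*(1463 + P + V) (U(P, V) = (1463 + (P + V))*(-936 + P) = (1463 + P + V)*(-936 + P) = (-936 + P)*(1463 + P + V))
1792463/U(C(41, -25), c(-24, 25)) = 1792463/(-1369368 + ((-26 - 25)/(12 + 41))**2 - 936*(-1/3) + 527*((-26 - 25)/(12 + 41)) + ((-26 - 25)/(12 + 41))*(-1/3)) = 1792463/(-1369368 + (-51/53)**2 + 312 + 527*(-51/53) + (-51/53)*(-1/3)) = 1792463/(-1369368 + ((1/53)*(-51))**2 + 312 + 527*((1/53)*(-51)) + ((1/53)*(-51))*(-1/3)) = 1792463/(-1369368 + (-51/53)**2 + 312 + 527*(-51/53) - 51/53*(-1/3)) = 1792463/(-1369368 + 2601/2809 + 312 - 26877/53 + 17/53) = 1792463/(-3847099283/2809) = 1792463*(-2809/3847099283) = -5035028567/3847099283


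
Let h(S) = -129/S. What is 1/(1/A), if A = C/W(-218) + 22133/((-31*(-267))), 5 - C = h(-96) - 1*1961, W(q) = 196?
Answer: 659184889/51913344 ≈ 12.698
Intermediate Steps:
C = 62869/32 (C = 5 - (-129/(-96) - 1*1961) = 5 - (-129*(-1/96) - 1961) = 5 - (43/32 - 1961) = 5 - 1*(-62709/32) = 5 + 62709/32 = 62869/32 ≈ 1964.7)
A = 659184889/51913344 (A = (62869/32)/196 + 22133/((-31*(-267))) = (62869/32)*(1/196) + 22133/8277 = 62869/6272 + 22133*(1/8277) = 62869/6272 + 22133/8277 = 659184889/51913344 ≈ 12.698)
1/(1/A) = 1/(1/(659184889/51913344)) = 1/(51913344/659184889) = 659184889/51913344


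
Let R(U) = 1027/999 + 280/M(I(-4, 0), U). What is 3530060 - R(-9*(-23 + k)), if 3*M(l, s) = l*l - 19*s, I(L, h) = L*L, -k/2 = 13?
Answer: 28645995199459/8114877 ≈ 3.5301e+6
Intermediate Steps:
k = -26 (k = -2*13 = -26)
I(L, h) = L²
M(l, s) = -19*s/3 + l²/3 (M(l, s) = (l*l - 19*s)/3 = (l² - 19*s)/3 = -19*s/3 + l²/3)
R(U) = 1027/999 + 280/(256/3 - 19*U/3) (R(U) = 1027/999 + 280/(-19*U/3 + ((-4)²)²/3) = 1027*(1/999) + 280/(-19*U/3 + (⅓)*16²) = 1027/999 + 280/(-19*U/3 + (⅓)*256) = 1027/999 + 280/(-19*U/3 + 256/3) = 1027/999 + 280/(256/3 - 19*U/3))
3530060 - R(-9*(-23 + k)) = 3530060 - (-1102072 + 19513*(-9*(-23 - 26)))/(999*(-256 + 19*(-9*(-23 - 26)))) = 3530060 - (-1102072 + 19513*(-9*(-49)))/(999*(-256 + 19*(-9*(-49)))) = 3530060 - (-1102072 + 19513*441)/(999*(-256 + 19*441)) = 3530060 - (-1102072 + 8605233)/(999*(-256 + 8379)) = 3530060 - 7503161/(999*8123) = 3530060 - 1*7503161/8114877 = 3530060 - 7503161/8114877 = 28645995199459/8114877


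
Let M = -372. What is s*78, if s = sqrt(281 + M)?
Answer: 78*I*sqrt(91) ≈ 744.07*I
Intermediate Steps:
s = I*sqrt(91) (s = sqrt(281 - 372) = sqrt(-91) = I*sqrt(91) ≈ 9.5394*I)
s*78 = (I*sqrt(91))*78 = 78*I*sqrt(91)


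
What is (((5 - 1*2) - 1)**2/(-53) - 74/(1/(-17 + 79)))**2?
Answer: 59130676224/2809 ≈ 2.1050e+7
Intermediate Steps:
(((5 - 1*2) - 1)**2/(-53) - 74/(1/(-17 + 79)))**2 = (((5 - 2) - 1)**2*(-1/53) - 74/(1/62))**2 = ((3 - 1)**2*(-1/53) - 74/1/62)**2 = (2**2*(-1/53) - 74*62)**2 = (4*(-1/53) - 4588)**2 = (-4/53 - 4588)**2 = (-243168/53)**2 = 59130676224/2809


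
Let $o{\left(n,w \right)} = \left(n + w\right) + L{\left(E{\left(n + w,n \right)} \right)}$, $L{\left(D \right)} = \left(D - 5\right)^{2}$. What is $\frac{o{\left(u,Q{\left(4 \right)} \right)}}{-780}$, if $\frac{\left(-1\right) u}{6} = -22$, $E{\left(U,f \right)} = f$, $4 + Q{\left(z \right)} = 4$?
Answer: $- \frac{16261}{780} \approx -20.847$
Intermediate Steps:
$Q{\left(z \right)} = 0$ ($Q{\left(z \right)} = -4 + 4 = 0$)
$u = 132$ ($u = \left(-6\right) \left(-22\right) = 132$)
$L{\left(D \right)} = \left(-5 + D\right)^{2}$
$o{\left(n,w \right)} = n + w + \left(-5 + n\right)^{2}$ ($o{\left(n,w \right)} = \left(n + w\right) + \left(-5 + n\right)^{2} = n + w + \left(-5 + n\right)^{2}$)
$\frac{o{\left(u,Q{\left(4 \right)} \right)}}{-780} = \frac{132 + 0 + \left(-5 + 132\right)^{2}}{-780} = \left(132 + 0 + 127^{2}\right) \left(- \frac{1}{780}\right) = \left(132 + 0 + 16129\right) \left(- \frac{1}{780}\right) = 16261 \left(- \frac{1}{780}\right) = - \frac{16261}{780}$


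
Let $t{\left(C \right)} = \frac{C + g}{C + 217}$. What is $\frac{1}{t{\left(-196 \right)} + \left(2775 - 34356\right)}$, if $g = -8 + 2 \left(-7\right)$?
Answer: $- \frac{21}{663419} \approx -3.1654 \cdot 10^{-5}$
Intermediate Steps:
$g = -22$ ($g = -8 - 14 = -22$)
$t{\left(C \right)} = \frac{-22 + C}{217 + C}$ ($t{\left(C \right)} = \frac{C - 22}{C + 217} = \frac{-22 + C}{217 + C}$)
$\frac{1}{t{\left(-196 \right)} + \left(2775 - 34356\right)} = \frac{1}{\frac{-22 - 196}{217 - 196} + \left(2775 - 34356\right)} = \frac{1}{\frac{1}{21} \left(-218\right) + \left(2775 - 34356\right)} = \frac{1}{\frac{1}{21} \left(-218\right) - 31581} = \frac{1}{- \frac{218}{21} - 31581} = \frac{1}{- \frac{663419}{21}} = - \frac{21}{663419}$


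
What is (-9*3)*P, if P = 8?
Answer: -216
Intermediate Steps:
(-9*3)*P = -9*3*8 = -27*8 = -216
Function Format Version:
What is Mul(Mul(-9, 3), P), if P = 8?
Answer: -216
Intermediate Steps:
Mul(Mul(-9, 3), P) = Mul(Mul(-9, 3), 8) = Mul(-27, 8) = -216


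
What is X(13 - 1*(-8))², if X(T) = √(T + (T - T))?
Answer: 21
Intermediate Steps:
X(T) = √T (X(T) = √(T + 0) = √T)
X(13 - 1*(-8))² = (√(13 - 1*(-8)))² = (√(13 + 8))² = (√21)² = 21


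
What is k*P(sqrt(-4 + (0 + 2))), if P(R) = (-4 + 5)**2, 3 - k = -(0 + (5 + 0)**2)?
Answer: 28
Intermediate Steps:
k = 28 (k = 3 - (-1)*(0 + (5 + 0)**2) = 3 - (-1)*(0 + 5**2) = 3 - (-1)*(0 + 25) = 3 - (-1)*25 = 3 - 1*(-25) = 3 + 25 = 28)
P(R) = 1 (P(R) = 1**2 = 1)
k*P(sqrt(-4 + (0 + 2))) = 28*1 = 28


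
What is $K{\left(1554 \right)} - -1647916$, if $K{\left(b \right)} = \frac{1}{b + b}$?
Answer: $\frac{5121722929}{3108} \approx 1.6479 \cdot 10^{6}$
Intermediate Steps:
$K{\left(b \right)} = \frac{1}{2 b}$
$K{\left(1554 \right)} - -1647916 = \frac{1}{2 \cdot 1554} - -1647916 = \frac{1}{2} \cdot \frac{1}{1554} + 1647916 = \frac{1}{3108} + 1647916 = \frac{5121722929}{3108}$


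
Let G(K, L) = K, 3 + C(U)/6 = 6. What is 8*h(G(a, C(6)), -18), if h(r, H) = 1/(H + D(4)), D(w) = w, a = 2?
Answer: -4/7 ≈ -0.57143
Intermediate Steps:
C(U) = 18 (C(U) = -18 + 6*6 = -18 + 36 = 18)
h(r, H) = 1/(4 + H) (h(r, H) = 1/(H + 4) = 1/(4 + H))
8*h(G(a, C(6)), -18) = 8/(4 - 18) = 8/(-14) = 8*(-1/14) = -4/7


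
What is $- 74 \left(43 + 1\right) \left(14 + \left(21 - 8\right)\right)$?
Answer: $-87912$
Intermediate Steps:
$- 74 \left(43 + 1\right) \left(14 + \left(21 - 8\right)\right) = - 74 \cdot 44 \left(14 + \left(21 - 8\right)\right) = - 74 \cdot 44 \left(14 + 13\right) = - 74 \cdot 44 \cdot 27 = \left(-74\right) 1188 = -87912$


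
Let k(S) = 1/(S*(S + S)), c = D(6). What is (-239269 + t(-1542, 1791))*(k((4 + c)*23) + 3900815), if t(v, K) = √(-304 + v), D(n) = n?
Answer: -4293382879491403/4600 + 412706227001*I*√1846/105800 ≈ -9.3334e+11 + 1.676e+8*I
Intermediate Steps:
c = 6
k(S) = 1/(2*S²) (k(S) = 1/(S*(2*S)) = 1/(2*S²))
(-239269 + t(-1542, 1791))*(k((4 + c)*23) + 3900815) = (-239269 + √(-304 - 1542))*(1/(2*((4 + 6)*23)²) + 3900815) = (-239269 + √(-1846))*(1/(2*(10*23)²) + 3900815) = (-239269 + I*√1846)*((½)/230² + 3900815) = (-239269 + I*√1846)*((½)*(1/52900) + 3900815) = (-239269 + I*√1846)*(1/105800 + 3900815) = (-239269 + I*√1846)*(412706227001/105800) = -4293382879491403/4600 + 412706227001*I*√1846/105800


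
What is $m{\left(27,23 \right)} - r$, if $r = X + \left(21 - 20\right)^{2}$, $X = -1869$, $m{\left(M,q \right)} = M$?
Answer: $1895$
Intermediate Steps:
$r = -1868$ ($r = -1869 + \left(21 - 20\right)^{2} = -1869 + 1^{2} = -1869 + 1 = -1868$)
$m{\left(27,23 \right)} - r = 27 - -1868 = 27 + 1868 = 1895$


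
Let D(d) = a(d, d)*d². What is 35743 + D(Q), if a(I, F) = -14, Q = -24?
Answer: 27679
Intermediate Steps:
D(d) = -14*d²
35743 + D(Q) = 35743 - 14*(-24)² = 35743 - 14*576 = 35743 - 8064 = 27679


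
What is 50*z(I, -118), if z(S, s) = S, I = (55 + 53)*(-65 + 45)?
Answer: -108000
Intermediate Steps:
I = -2160 (I = 108*(-20) = -2160)
50*z(I, -118) = 50*(-2160) = -108000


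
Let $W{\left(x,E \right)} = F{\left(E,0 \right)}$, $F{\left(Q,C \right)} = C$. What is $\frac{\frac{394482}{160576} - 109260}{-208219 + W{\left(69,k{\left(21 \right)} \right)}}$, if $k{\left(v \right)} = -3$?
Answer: $\frac{8772069639}{16717487072} \approx 0.52472$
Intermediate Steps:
$W{\left(x,E \right)} = 0$
$\frac{\frac{394482}{160576} - 109260}{-208219 + W{\left(69,k{\left(21 \right)} \right)}} = \frac{\frac{394482}{160576} - 109260}{-208219 + 0} = \frac{394482 \cdot \frac{1}{160576} - 109260}{-208219} = \left(\frac{197241}{80288} - 109260\right) \left(- \frac{1}{208219}\right) = \left(- \frac{8772069639}{80288}\right) \left(- \frac{1}{208219}\right) = \frac{8772069639}{16717487072}$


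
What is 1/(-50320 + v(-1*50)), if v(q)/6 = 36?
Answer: -1/50104 ≈ -1.9958e-5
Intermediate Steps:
v(q) = 216 (v(q) = 6*36 = 216)
1/(-50320 + v(-1*50)) = 1/(-50320 + 216) = 1/(-50104) = -1/50104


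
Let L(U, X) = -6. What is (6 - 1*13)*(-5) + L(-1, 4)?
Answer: 29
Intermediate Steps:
(6 - 1*13)*(-5) + L(-1, 4) = (6 - 1*13)*(-5) - 6 = (6 - 13)*(-5) - 6 = -7*(-5) - 6 = 35 - 6 = 29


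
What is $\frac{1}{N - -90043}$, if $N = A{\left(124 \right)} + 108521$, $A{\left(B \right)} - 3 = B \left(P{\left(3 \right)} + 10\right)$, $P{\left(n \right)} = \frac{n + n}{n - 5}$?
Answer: $\frac{1}{199435} \approx 5.0142 \cdot 10^{-6}$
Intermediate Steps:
$P{\left(n \right)} = \frac{2 n}{-5 + n}$
$A{\left(B \right)} = 3 + 7 B$ ($A{\left(B \right)} = 3 + B \left(2 \cdot 3 \frac{1}{-5 + 3} + 10\right) = 3 + B \left(2 \cdot 3 \frac{1}{-2} + 10\right) = 3 + B \left(2 \cdot 3 \left(- \frac{1}{2}\right) + 10\right) = 3 + B \left(-3 + 10\right) = 3 + B 7 = 3 + 7 B$)
$N = 109392$ ($N = \left(3 + 7 \cdot 124\right) + 108521 = \left(3 + 868\right) + 108521 = 871 + 108521 = 109392$)
$\frac{1}{N - -90043} = \frac{1}{109392 - -90043} = \frac{1}{109392 + 90043} = \frac{1}{199435}$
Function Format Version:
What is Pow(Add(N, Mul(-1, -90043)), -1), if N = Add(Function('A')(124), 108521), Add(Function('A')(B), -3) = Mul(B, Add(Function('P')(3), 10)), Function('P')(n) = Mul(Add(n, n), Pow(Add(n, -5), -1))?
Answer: Rational(1, 199435) ≈ 5.0142e-6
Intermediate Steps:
Function('P')(n) = Mul(2, n, Pow(Add(-5, n), -1)) (Function('P')(n) = Mul(Mul(2, n), Pow(Add(-5, n), -1)) = Mul(2, n, Pow(Add(-5, n), -1)))
Function('A')(B) = Add(3, Mul(7, B)) (Function('A')(B) = Add(3, Mul(B, Add(Mul(2, 3, Pow(Add(-5, 3), -1)), 10))) = Add(3, Mul(B, Add(Mul(2, 3, Pow(-2, -1)), 10))) = Add(3, Mul(B, Add(Mul(2, 3, Rational(-1, 2)), 10))) = Add(3, Mul(B, Add(-3, 10))) = Add(3, Mul(B, 7)) = Add(3, Mul(7, B)))
N = 109392 (N = Add(Add(3, Mul(7, 124)), 108521) = Add(Add(3, 868), 108521) = Add(871, 108521) = 109392)
Pow(Add(N, Mul(-1, -90043)), -1) = Pow(Add(109392, Mul(-1, -90043)), -1) = Pow(Add(109392, 90043), -1) = Pow(199435, -1) = Rational(1, 199435)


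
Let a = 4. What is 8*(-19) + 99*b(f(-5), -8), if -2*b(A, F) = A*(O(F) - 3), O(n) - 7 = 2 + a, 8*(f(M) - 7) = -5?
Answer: -26461/8 ≈ -3307.6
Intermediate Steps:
f(M) = 51/8 (f(M) = 7 + (⅛)*(-5) = 7 - 5/8 = 51/8)
O(n) = 13 (O(n) = 7 + (2 + 4) = 7 + 6 = 13)
b(A, F) = -5*A (b(A, F) = -A*(13 - 3)/2 = -A*10/2 = -5*A)
8*(-19) + 99*b(f(-5), -8) = 8*(-19) + 99*(-5*51/8) = -152 + 99*(-255/8) = -152 - 25245/8 = -26461/8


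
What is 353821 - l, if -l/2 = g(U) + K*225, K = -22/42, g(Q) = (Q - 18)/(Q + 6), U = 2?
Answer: 2475069/7 ≈ 3.5358e+5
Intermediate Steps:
g(Q) = (-18 + Q)/(6 + Q)
K = -11/21 (K = -22*1/42 = -11/21 ≈ -0.52381)
l = 1678/7 (l = -2*((-18 + 2)/(6 + 2) - 11/21*225) = -2*(-16/8 - 825/7) = -2*((⅛)*(-16) - 825/7) = -2*(-2 - 825/7) = -2*(-839/7) = 1678/7 ≈ 239.71)
353821 - l = 353821 - 1*1678/7 = 353821 - 1678/7 = 2475069/7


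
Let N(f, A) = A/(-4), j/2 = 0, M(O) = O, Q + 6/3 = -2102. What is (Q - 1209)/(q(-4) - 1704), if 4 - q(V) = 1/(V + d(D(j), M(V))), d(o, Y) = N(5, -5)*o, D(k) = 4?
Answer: 3313/1701 ≈ 1.9477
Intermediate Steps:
Q = -2104 (Q = -2 - 2102 = -2104)
j = 0 (j = 2*0 = 0)
N(f, A) = -A/4 (N(f, A) = A*(-1/4) = -A/4)
d(o, Y) = 5*o/4 (d(o, Y) = (-1/4*(-5))*o = 5*o/4)
q(V) = 4 - 1/(5 + V) (q(V) = 4 - 1/(V + (5/4)*4) = 4 - 1/(V + 5) = 4 - 1/(5 + V))
(Q - 1209)/(q(-4) - 1704) = (-2104 - 1209)/((19 + 4*(-4))/(5 - 4) - 1704) = -3313/((19 - 16)/1 - 1704) = -3313/(1*3 - 1704) = -3313/(3 - 1704) = -3313/(-1701) = -3313*(-1/1701) = 3313/1701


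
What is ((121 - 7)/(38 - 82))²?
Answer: 3249/484 ≈ 6.7128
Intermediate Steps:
((121 - 7)/(38 - 82))² = (114/(-44))² = (114*(-1/44))² = (-57/22)² = 3249/484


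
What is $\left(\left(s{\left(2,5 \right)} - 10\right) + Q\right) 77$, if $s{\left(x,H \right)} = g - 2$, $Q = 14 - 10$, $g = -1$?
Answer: $-693$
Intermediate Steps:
$Q = 4$ ($Q = 14 - 10 = 4$)
$s{\left(x,H \right)} = -3$ ($s{\left(x,H \right)} = -1 - 2 = -3$)
$\left(\left(s{\left(2,5 \right)} - 10\right) + Q\right) 77 = \left(\left(-3 - 10\right) + 4\right) 77 = \left(-13 + 4\right) 77 = \left(-9\right) 77 = -693$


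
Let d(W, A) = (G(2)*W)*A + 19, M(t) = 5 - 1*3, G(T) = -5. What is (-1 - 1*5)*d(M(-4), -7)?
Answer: -534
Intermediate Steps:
M(t) = 2 (M(t) = 5 - 3 = 2)
d(W, A) = 19 - 5*A*W (d(W, A) = (-5*W)*A + 19 = -5*A*W + 19 = 19 - 5*A*W)
(-1 - 1*5)*d(M(-4), -7) = (-1 - 1*5)*(19 - 5*(-7)*2) = (-1 - 5)*(19 + 70) = -6*89 = -534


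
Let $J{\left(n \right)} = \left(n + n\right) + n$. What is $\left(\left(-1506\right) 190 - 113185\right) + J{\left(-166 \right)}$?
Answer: $-399823$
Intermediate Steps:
$J{\left(n \right)} = 3 n$ ($J{\left(n \right)} = 2 n + n = 3 n$)
$\left(\left(-1506\right) 190 - 113185\right) + J{\left(-166 \right)} = \left(\left(-1506\right) 190 - 113185\right) + 3 \left(-166\right) = \left(-286140 - 113185\right) - 498 = -399325 - 498 = -399823$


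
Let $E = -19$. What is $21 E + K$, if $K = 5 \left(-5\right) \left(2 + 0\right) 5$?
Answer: $-649$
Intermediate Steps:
$K = -250$ ($K = - 25 \cdot 2 \cdot 5 = \left(-25\right) 10 = -250$)
$21 E + K = 21 \left(-19\right) - 250 = -399 - 250 = -649$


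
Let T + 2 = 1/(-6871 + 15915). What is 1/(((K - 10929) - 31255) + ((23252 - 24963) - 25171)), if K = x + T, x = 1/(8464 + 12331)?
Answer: -188069980/12989617348801 ≈ -1.4478e-5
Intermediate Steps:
T = -18087/9044 (T = -2 + 1/(-6871 + 15915) = -2 + 1/9044 = -18087/9044 ≈ -1.9999)
x = 1/20795 ≈ 4.8088e-5
K = -376110121/188069980 (K = 1/20795 - 18087/9044 = -376110121/188069980 ≈ -1.9998)
1/(((K - 10929) - 31255) + ((23252 - 24963) - 25171)) = 1/(((-376110121/188069980 - 10929) - 31255) + ((23252 - 24963) - 25171)) = 1/((-2055792921541/188069980 - 31255) + (-1711 - 25171)) = 1/(-7933920146441/188069980 - 26882) = 1/(-12989617348801/188069980) = -188069980/12989617348801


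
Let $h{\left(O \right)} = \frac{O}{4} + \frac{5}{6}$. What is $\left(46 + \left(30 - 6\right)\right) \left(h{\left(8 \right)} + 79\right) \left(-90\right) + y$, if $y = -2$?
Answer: $-515552$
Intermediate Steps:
$h{\left(O \right)} = \frac{5}{6} + \frac{O}{4}$ ($h{\left(O \right)} = O \frac{1}{4} + 5 \cdot \frac{1}{6} = \frac{O}{4} + \frac{5}{6} = \frac{5}{6} + \frac{O}{4}$)
$\left(46 + \left(30 - 6\right)\right) \left(h{\left(8 \right)} + 79\right) \left(-90\right) + y = \left(46 + \left(30 - 6\right)\right) \left(\left(\frac{5}{6} + \frac{1}{4} \cdot 8\right) + 79\right) \left(-90\right) - 2 = \left(46 + 24\right) \left(\left(\frac{5}{6} + 2\right) + 79\right) \left(-90\right) - 2 = 70 \left(\frac{17}{6} + 79\right) \left(-90\right) - 2 = 70 \cdot \frac{491}{6} \left(-90\right) - 2 = \frac{17185}{3} \left(-90\right) - 2 = -515550 - 2 = -515552$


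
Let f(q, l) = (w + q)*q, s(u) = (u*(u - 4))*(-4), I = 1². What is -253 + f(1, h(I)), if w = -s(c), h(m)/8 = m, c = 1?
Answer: -264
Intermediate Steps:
I = 1
h(m) = 8*m
s(u) = -4*u*(-4 + u) (s(u) = (u*(-4 + u))*(-4) = -4*u*(-4 + u))
w = -12 (w = -4*(4 - 1*1) = -4*(4 - 1) = -4*3 = -1*12 = -12)
f(q, l) = q*(-12 + q) (f(q, l) = (-12 + q)*q = q*(-12 + q))
-253 + f(1, h(I)) = -253 + 1*(-12 + 1) = -253 + 1*(-11) = -253 - 11 = -264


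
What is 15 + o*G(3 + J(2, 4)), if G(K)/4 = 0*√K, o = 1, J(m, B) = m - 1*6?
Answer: 15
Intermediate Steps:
J(m, B) = -6 + m (J(m, B) = m - 6 = -6 + m)
G(K) = 0 (G(K) = 4*(0*√K) = 4*0 = 0)
15 + o*G(3 + J(2, 4)) = 15 + 1*0 = 15 + 0 = 15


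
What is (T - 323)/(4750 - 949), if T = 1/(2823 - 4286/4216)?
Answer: -274491605/3230166363 ≈ -0.084978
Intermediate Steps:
T = 2108/5948741 (T = 1/(2823 - 4286*1/4216) = 1/(2823 - 2143/2108) = 1/(5948741/2108) = 2108/5948741 ≈ 0.00035436)
(T - 323)/(4750 - 949) = (2108/5948741 - 323)/(4750 - 949) = -1921441235/5948741/3801 = -1921441235/5948741*1/3801 = -274491605/3230166363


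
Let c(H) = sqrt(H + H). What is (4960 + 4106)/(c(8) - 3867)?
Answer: -9066/3863 ≈ -2.3469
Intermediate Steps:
c(H) = sqrt(2)*sqrt(H) (c(H) = sqrt(2*H) = sqrt(2)*sqrt(H))
(4960 + 4106)/(c(8) - 3867) = (4960 + 4106)/(sqrt(2)*sqrt(8) - 3867) = 9066/(sqrt(2)*(2*sqrt(2)) - 3867) = 9066/(4 - 3867) = 9066/(-3863) = 9066*(-1/3863) = -9066/3863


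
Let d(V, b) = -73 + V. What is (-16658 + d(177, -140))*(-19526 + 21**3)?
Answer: 169926810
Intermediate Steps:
(-16658 + d(177, -140))*(-19526 + 21**3) = (-16658 + (-73 + 177))*(-19526 + 21**3) = (-16658 + 104)*(-19526 + 9261) = -16554*(-10265) = 169926810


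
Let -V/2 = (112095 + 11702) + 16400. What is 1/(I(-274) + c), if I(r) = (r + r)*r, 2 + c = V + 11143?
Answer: -1/119101 ≈ -8.3962e-6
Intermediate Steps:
V = -280394 (V = -2*((112095 + 11702) + 16400) = -2*(123797 + 16400) = -2*140197 = -280394)
c = -269253 (c = -2 + (-280394 + 11143) = -2 - 269251 = -269253)
I(r) = 2*r² (I(r) = (2*r)*r = 2*r²)
1/(I(-274) + c) = 1/(2*(-274)² - 269253) = 1/(2*75076 - 269253) = 1/(150152 - 269253) = 1/(-119101) = -1/119101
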